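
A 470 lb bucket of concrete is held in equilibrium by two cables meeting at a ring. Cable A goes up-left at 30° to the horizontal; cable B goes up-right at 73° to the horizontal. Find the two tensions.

ΣF_x = 0: −T_A·cos30° + T_B·cos73° = 0 → T_B = 2.96207·T_A.
ΣF_y = 0: T_A·sin30° + T_B·sin73° = 470.
Substitute: T_A·(0.5 + 2.96207·0.956305) = 470 → T_A = 141.029 ≈ 141.0 lb.
Then T_B = 2.96207 × 141.029 = 417.7 lb.

T_A = 141.0 lb, T_B = 417.7 lb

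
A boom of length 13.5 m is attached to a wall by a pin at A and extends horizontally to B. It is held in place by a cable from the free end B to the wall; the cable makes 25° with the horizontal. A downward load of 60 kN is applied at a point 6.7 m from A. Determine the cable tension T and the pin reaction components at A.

ΣM about A: T·sin25°·13.5 − 60·6.7 = 0 → T = 402/(13.5·0.422618) = 70.4603 ≈ 70.46 kN.
ΣF_x = 0: A_x − T·cos25° = 0 → A_x = 70.4603 × 0.906308 = 63.86 kN.
ΣF_y = 0: A_y + T·sin25° − 60 = 0 → A_y = 60 − 70.4603 × 0.422618 = 30.22 kN.

T = 70.46 kN, A_x = 63.86 kN, A_y = 30.22 kN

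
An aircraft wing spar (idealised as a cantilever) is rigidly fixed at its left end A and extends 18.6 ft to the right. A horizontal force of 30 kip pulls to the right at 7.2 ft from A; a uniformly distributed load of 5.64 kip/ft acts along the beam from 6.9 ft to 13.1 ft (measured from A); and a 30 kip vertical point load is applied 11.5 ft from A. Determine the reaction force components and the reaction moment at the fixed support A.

Resultant of the distributed load: 5.64 × 6.2 = 34.968 kip at 10 ft from A.
ΣF_x = 0: A_x + 30 = 0 → A_x = -30.00 kip.
ΣF_y = 0: A_y − 5.64·6.2 − 30 = 0 → A_y = 64.97 kip.
ΣM about A: M_A − (5.64·6.2)·10 − 30·11.5 = 0 → M_A = 694.7 kip·ft.

A_x = -30.00 kip, A_y = 64.97 kip, M_A = 694.7 kip·ft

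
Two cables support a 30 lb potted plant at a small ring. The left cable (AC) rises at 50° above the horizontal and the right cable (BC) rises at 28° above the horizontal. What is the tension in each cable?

ΣF_x = 0: −T_AC·cos50° + T_BC·cos28° = 0 → T_BC = 0.728002·T_AC.
ΣF_y = 0: T_AC·sin50° + T_BC·sin28° = 30.
Substitute: T_AC·(0.766044 + 0.728002·0.469472) = 30 → T_AC = 27.0802 ≈ 27.08 lb.
Then T_BC = 0.728002 × 27.0802 = 19.71 lb.

T_AC = 27.08 lb, T_BC = 19.71 lb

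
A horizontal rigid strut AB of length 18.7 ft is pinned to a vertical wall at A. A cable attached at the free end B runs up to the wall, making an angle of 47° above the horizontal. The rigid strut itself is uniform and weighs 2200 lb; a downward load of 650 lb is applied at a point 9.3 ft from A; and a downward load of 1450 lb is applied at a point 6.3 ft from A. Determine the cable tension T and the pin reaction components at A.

T = 2614 lb, A_x = 1783 lb, A_y = 2388 lb

ΣM about A: T·sin47°·18.7 − 2200·9.35 − 650·9.3 − 1450·6.3 = 0 → T = 35750/(18.7·0.731354) = 2614.01 ≈ 2614 lb.
ΣF_x = 0: A_x − T·cos47° = 0 → A_x = 2614.01 × 0.681998 = 1783 lb.
ΣF_y = 0: A_y + T·sin47° − 2200 − 650 − 1450 = 0 → A_y = 4300 − 2614.01 × 0.731354 = 2388 lb.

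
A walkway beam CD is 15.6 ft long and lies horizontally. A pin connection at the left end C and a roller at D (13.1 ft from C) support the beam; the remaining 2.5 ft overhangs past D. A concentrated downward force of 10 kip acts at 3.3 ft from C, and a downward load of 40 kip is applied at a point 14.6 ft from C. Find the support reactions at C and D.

ΣM about C: D_y·13.1 − 10·3.3 − 40·14.6 = 0 → D_y = 617/13.1 = 47.0992 ≈ 47.10 kip.
ΣF_y = 0: C_y + 47.0992 − 10 − 40 = 0 → C_y = 2.901 kip.
ΣF_x = 0: no horizontal applied forces, so C_x = 0.

C_x = 0, C_y = 2.901 kip, D_y = 47.10 kip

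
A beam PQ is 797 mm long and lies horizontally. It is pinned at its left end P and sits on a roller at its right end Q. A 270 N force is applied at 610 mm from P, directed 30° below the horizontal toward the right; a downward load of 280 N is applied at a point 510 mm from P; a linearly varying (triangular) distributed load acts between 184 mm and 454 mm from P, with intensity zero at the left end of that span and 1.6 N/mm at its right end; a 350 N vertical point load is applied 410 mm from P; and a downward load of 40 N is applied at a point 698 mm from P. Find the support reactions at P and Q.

P_x = -233.8 N, P_y = 424.8 N, Q_y = 596.2 N

Resultant of the triangular load: ½ × 1.6 × 270 = 216 N, acting at 364 mm from P (one-third of the span from the peak).
Taking moments about P: Q_y·797 − 270·sin30°·610 − 280·510 − (½·1.6·270)·364 − 350·410 − 40·698 = 0 → Q_y = 475194/797 = 596.228 ≈ 596.2 N.
ΣF_y = 0: P_y + 596.228 − 270·sin30° − 280 − ½·1.6·270 − 350 − 40 = 0 → P_y = 424.8 N.
ΣF_x = 0: P_x + 270·cos30° = 0 → P_x = -233.8 N.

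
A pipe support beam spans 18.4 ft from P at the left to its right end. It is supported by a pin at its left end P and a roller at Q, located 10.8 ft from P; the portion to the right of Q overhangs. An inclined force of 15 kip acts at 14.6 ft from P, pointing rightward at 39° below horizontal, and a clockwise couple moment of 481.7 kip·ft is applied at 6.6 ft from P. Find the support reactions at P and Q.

P_x = -11.66 kip, P_y = -47.92 kip, Q_y = 57.36 kip

ΣM about P: Q_y·10.8 − 15·sin39°·14.6 − 481.7 = 0 → Q_y = 619.521/10.8 = 57.3631 ≈ 57.36 kip.
ΣF_y = 0: P_y + 57.3631 − 15·sin39° = 0 → P_y = -47.92 kip.
ΣF_x = 0: P_x + 15·cos39° = 0 → P_x = -11.66 kip.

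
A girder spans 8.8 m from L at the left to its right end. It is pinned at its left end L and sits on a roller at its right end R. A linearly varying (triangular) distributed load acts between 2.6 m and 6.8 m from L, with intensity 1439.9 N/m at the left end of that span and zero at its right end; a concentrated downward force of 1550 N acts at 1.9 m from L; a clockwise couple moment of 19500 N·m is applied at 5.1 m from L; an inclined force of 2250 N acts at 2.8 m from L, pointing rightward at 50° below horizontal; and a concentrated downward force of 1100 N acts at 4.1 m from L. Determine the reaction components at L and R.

Resultant of the triangular load: ½ × 1439.9 × 4.2 = 3023.79 N, acting at 4 m from L (one-third of the span from the peak).
Taking moments about L: R_y·8.8 − (½·1439.9·4.2)·4 − 1550·1.9 − 19500 − 2250·sin50°·2.8 − 1100·4.1 = 0 → R_y = 43876.2/8.8 = 4985.93 ≈ 4986 N.
ΣF_y = 0: L_y + 4985.93 − ½·1439.9·4.2 − 1550 − 2250·sin50° − 1100 = 0 → L_y = 2411 N.
ΣF_x = 0: L_x + 2250·cos50° = 0 → L_x = -1446 N.

L_x = -1446 N, L_y = 2411 N, R_y = 4986 N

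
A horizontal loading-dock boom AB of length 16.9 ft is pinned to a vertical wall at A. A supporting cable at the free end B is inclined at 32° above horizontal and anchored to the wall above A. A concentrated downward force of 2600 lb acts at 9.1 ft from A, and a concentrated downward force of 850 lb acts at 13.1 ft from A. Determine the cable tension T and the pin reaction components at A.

ΣM about A: T·sin32°·16.9 − 2600·9.1 − 850·13.1 = 0 → T = 34795/(16.9·0.529919) = 3885.26 ≈ 3885 lb.
ΣF_x = 0: A_x − T·cos32° = 0 → A_x = 3885.26 × 0.848048 = 3295 lb.
ΣF_y = 0: A_y + T·sin32° − 2600 − 850 = 0 → A_y = 3450 − 3885.26 × 0.529919 = 1391 lb.

T = 3885 lb, A_x = 3295 lb, A_y = 1391 lb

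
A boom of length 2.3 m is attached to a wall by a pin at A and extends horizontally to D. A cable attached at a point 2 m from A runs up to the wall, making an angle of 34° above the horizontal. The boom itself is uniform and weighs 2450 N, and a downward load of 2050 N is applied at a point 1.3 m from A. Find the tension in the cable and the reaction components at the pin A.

T = 4902 N, A_x = 4064 N, A_y = 1759 N

ΣM about A: T·sin34°·2 − 2450·1.15 − 2050·1.3 = 0 → T = 5482.5/(2·0.559193) = 4902.15 ≈ 4902 N.
ΣF_x = 0: A_x − T·cos34° = 0 → A_x = 4902.15 × 0.829038 = 4064 N.
ΣF_y = 0: A_y + T·sin34° − 2450 − 2050 = 0 → A_y = 4500 − 4902.15 × 0.559193 = 1759 N.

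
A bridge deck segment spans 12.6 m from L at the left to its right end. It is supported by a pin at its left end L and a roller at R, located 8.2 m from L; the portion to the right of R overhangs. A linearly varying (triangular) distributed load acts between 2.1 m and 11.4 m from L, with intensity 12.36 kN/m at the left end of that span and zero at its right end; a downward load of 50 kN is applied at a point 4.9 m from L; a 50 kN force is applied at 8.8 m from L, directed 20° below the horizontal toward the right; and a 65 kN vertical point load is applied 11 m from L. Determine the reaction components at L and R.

L_x = -46.98 kN, L_y = 17.70 kN, R_y = 171.9 kN

Resultant of the triangular load: ½ × 12.36 × 9.3 = 57.474 kN, acting at 5.2 m from L (one-third of the span from the peak).
Moments about L: R_y·8.2 − (½·12.36·9.3)·5.2 − 50·4.9 − 50·sin20°·8.8 − 65·11 = 0 → R_y = 1409.35/8.2 = 171.872 ≈ 171.9 kN.
ΣF_y = 0: L_y + 171.872 − ½·12.36·9.3 − 50 − 50·sin20° − 65 = 0 → L_y = 17.70 kN.
ΣF_x = 0: L_x + 50·cos20° = 0 → L_x = -46.98 kN.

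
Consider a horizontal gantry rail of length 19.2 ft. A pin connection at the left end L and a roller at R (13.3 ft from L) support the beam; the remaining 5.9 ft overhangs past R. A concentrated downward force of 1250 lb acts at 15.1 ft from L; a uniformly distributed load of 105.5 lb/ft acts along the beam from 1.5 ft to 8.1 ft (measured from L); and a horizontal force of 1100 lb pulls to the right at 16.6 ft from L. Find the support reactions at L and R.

Resultant of the distributed load: 105.5 × 6.6 = 696.3 lb at 4.8 ft from L.
ΣM about L: R_y·13.3 − 1250·15.1 − (105.5·6.6)·4.8 = 0 → R_y = 22217.24/13.3 = 1670.47 ≈ 1670 lb.
ΣF_y = 0: L_y + 1670.47 − 1250 − 105.5·6.6 = 0 → L_y = 275.8 lb.
ΣF_x = 0: L_x + 1100 = 0 → L_x = -1100 lb.

L_x = -1100 lb, L_y = 275.8 lb, R_y = 1670 lb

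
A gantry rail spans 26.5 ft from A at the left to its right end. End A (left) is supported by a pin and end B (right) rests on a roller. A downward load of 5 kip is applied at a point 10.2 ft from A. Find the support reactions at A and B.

Taking moments about A: B_y·26.5 − 5·10.2 = 0 → B_y = 51/26.5 = 1.92453 ≈ 1.925 kip.
ΣF_y = 0: A_y + 1.92453 − 5 = 0 → A_y = 3.075 kip.
ΣF_x = 0: no horizontal applied forces, so A_x = 0.

A_x = 0, A_y = 3.075 kip, B_y = 1.925 kip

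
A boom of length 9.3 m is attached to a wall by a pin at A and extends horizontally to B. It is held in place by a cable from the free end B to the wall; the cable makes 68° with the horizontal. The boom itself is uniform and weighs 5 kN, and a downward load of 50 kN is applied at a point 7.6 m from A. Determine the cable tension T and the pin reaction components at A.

T = 46.77 kN, A_x = 17.52 kN, A_y = 11.64 kN

ΣM about A: T·sin68°·9.3 − 5·4.65 − 50·7.6 = 0 → T = 403.25/(9.3·0.927184) = 46.7655 ≈ 46.77 kN.
ΣF_x = 0: A_x − T·cos68° = 0 → A_x = 46.7655 × 0.374607 = 17.52 kN.
ΣF_y = 0: A_y + T·sin68° − 5 − 50 = 0 → A_y = 55 − 46.7655 × 0.927184 = 11.64 kN.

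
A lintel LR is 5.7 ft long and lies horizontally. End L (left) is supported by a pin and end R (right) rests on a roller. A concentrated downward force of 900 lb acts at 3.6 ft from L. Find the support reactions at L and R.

L_x = 0, L_y = 331.6 lb, R_y = 568.4 lb

Taking moments about L: R_y·5.7 − 900·3.6 = 0 → R_y = 3240/5.7 = 568.421 ≈ 568.4 lb.
ΣF_y = 0: L_y + 568.421 − 900 = 0 → L_y = 331.6 lb.
ΣF_x = 0: no horizontal applied forces, so L_x = 0.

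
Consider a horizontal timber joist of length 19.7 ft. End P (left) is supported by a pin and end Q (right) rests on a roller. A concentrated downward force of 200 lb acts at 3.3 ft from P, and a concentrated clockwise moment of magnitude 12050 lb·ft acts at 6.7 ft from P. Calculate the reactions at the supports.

Taking moments about P: Q_y·19.7 − 200·3.3 − 12050 = 0 → Q_y = 12710/19.7 = 645.178 ≈ 645.2 lb.
ΣF_y = 0: P_y + 645.178 − 200 = 0 → P_y = -445.2 lb.
ΣF_x = 0: no horizontal applied forces, so P_x = 0.

P_x = 0, P_y = -445.2 lb, Q_y = 645.2 lb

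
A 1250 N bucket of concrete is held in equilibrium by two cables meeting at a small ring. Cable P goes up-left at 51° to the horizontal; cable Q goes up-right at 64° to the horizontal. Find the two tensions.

T_P = 604.6 N, T_Q = 868.0 N

ΣF_x = 0: −T_P·cos51° + T_Q·cos64° = 0 → T_Q = 1.43559·T_P.
ΣF_y = 0: T_P·sin51° + T_Q·sin64° = 1250.
Substitute: T_P·(0.777146 + 1.43559·0.898794) = 1250 → T_P = 604.611 ≈ 604.6 N.
Then T_Q = 1.43559 × 604.611 = 868.0 N.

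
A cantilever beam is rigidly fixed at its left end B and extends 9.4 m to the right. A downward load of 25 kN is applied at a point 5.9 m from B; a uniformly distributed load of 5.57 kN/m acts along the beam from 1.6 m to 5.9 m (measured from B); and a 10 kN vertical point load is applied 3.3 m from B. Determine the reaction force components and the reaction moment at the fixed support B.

B_x = 0, B_y = 58.95 kN, M_B = 270.3 kN·m

Resultant of the distributed load: 5.57 × 4.3 = 23.951 kN at 3.75 m from B.
ΣF_x = 0: B_x = 0.
ΣF_y = 0: B_y − 25 − 5.57·4.3 − 10 = 0 → B_y = 58.95 kN.
ΣM about B: M_B − 25·5.9 − (5.57·4.3)·3.75 − 10·3.3 = 0 → M_B = 270.3 kN·m.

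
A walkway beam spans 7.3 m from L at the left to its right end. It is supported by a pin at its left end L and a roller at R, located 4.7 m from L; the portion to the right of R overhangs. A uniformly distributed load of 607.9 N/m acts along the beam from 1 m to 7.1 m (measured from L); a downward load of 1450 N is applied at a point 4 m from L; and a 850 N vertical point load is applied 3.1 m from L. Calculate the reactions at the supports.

Resultant of the distributed load: 607.9 × 6.1 = 3708.19 N at 4.05 m from L.
ΣM about L: R_y·4.7 − (607.9·6.1)·4.05 − 1450·4 − 850·3.1 = 0 → R_y = 23453.1695/4.7 = 4990.04 ≈ 4990 N.
ΣF_y = 0: L_y + 4990.04 − 607.9·6.1 − 1450 − 850 = 0 → L_y = 1018 N.
ΣF_x = 0: no horizontal applied forces, so L_x = 0.

L_x = 0, L_y = 1018 N, R_y = 4990 N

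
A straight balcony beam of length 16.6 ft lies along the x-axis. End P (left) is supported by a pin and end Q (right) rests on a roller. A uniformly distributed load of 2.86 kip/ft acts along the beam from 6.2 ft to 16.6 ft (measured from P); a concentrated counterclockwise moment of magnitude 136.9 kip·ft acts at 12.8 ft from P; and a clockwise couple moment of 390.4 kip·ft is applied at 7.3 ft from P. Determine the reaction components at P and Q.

P_x = 0, P_y = -5.954 kip, Q_y = 35.70 kip

Resultant of the distributed load: 2.86 × 10.4 = 29.744 kip at 11.4 ft from P.
ΣM about P: Q_y·16.6 − (2.86·10.4)·11.4 + 136.9 − 390.4 = 0 → Q_y = 592.5816/16.6 = 35.6977 ≈ 35.70 kip.
ΣF_y = 0: P_y + 35.6977 − 2.86·10.4 = 0 → P_y = -5.954 kip.
ΣF_x = 0: no horizontal applied forces, so P_x = 0.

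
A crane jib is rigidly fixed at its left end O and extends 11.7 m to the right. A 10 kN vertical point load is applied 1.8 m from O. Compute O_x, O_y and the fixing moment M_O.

ΣF_x = 0: O_x = 0.
ΣF_y = 0: O_y − 10 = 0 → O_y = 10.00 kN.
ΣM about O: M_O − 10·1.8 = 0 → M_O = 18.00 kN·m.

O_x = 0, O_y = 10.00 kN, M_O = 18.00 kN·m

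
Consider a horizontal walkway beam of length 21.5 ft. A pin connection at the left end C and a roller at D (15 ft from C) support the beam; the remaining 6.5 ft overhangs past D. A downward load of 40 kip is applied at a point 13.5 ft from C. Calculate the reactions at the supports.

ΣM about C: D_y·15 − 40·13.5 = 0 → D_y = 540/15 = 36.00 kip.
ΣF_y = 0: C_y + 36 − 40 = 0 → C_y = 4.000 kip.
ΣF_x = 0: no horizontal applied forces, so C_x = 0.

C_x = 0, C_y = 4.000 kip, D_y = 36.00 kip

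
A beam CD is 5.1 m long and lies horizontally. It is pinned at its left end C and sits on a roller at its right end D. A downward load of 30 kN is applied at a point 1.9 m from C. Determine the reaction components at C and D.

C_x = 0, C_y = 18.82 kN, D_y = 11.18 kN

Moments about C: D_y·5.1 − 30·1.9 = 0 → D_y = 57/5.1 = 11.1765 ≈ 11.18 kN.
ΣF_y = 0: C_y + 11.1765 − 30 = 0 → C_y = 18.82 kN.
ΣF_x = 0: no horizontal applied forces, so C_x = 0.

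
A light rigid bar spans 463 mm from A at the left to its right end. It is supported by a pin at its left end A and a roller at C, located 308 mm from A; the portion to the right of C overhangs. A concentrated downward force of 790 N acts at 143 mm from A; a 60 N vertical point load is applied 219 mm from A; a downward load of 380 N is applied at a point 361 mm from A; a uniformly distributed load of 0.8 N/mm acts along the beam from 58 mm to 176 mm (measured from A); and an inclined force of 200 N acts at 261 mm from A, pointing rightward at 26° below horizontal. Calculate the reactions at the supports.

A_x = -179.8 N, A_y = 447.1 N, C_y = 965.0 N

Resultant of the distributed load: 0.8 × 118 = 94.4 N at 117 mm from A.
Moments about A: C_y·308 − 790·143 − 60·219 − 380·361 − (0.8·118)·117 − 200·sin26°·261 = 0 → C_y = 297218/308 = 964.994 ≈ 965.0 N.
ΣF_y = 0: A_y + 964.994 − 790 − 60 − 380 − 0.8·118 − 200·sin26° = 0 → A_y = 447.1 N.
ΣF_x = 0: A_x + 200·cos26° = 0 → A_x = -179.8 N.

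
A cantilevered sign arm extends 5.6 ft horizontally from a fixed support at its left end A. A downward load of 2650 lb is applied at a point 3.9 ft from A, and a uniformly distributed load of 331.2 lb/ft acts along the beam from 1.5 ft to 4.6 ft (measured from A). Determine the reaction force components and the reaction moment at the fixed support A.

A_x = 0, A_y = 3677 lb, M_A = 13470 lb·ft

Resultant of the distributed load: 331.2 × 3.1 = 1026.72 lb at 3.05 ft from A.
ΣF_x = 0: A_x = 0.
ΣF_y = 0: A_y − 2650 − 331.2·3.1 = 0 → A_y = 3677 lb.
ΣM about A: M_A − 2650·3.9 − (331.2·3.1)·3.05 = 0 → M_A = 13470 lb·ft.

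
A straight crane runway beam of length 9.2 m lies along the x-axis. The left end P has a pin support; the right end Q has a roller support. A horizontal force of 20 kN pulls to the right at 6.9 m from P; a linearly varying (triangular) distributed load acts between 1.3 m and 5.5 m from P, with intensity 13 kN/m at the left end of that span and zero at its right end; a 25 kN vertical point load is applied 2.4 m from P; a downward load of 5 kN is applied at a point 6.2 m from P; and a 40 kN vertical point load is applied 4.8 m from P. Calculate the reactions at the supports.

P_x = -20.00 kN, P_y = 58.53 kN, Q_y = 38.77 kN

Resultant of the triangular load: ½ × 13 × 4.2 = 27.3 kN, acting at 2.7 m from P (one-third of the span from the peak).
Taking moments about P: Q_y·9.2 − (½·13·4.2)·2.7 − 25·2.4 − 5·6.2 − 40·4.8 = 0 → Q_y = 356.71/9.2 = 38.7728 ≈ 38.77 kN.
ΣF_y = 0: P_y + 38.7728 − ½·13·4.2 − 25 − 5 − 40 = 0 → P_y = 58.53 kN.
ΣF_x = 0: P_x + 20 = 0 → P_x = -20.00 kN.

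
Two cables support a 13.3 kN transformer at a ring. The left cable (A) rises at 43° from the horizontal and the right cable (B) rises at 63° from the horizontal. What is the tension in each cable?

T_A = 6.281 kN, T_B = 10.12 kN

ΣF_x = 0: −T_A·cos43° + T_B·cos63° = 0 → T_B = 1.61094·T_A.
ΣF_y = 0: T_A·sin43° + T_B·sin63° = 13.3.
Substitute: T_A·(0.681998 + 1.61094·0.891007) = 13.3 → T_A = 6.28142 ≈ 6.281 kN.
Then T_B = 1.61094 × 6.28142 = 10.12 kN.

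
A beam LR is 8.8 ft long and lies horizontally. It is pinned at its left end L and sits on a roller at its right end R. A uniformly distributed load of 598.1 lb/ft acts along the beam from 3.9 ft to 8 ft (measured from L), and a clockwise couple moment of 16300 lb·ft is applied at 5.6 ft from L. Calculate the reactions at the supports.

Resultant of the distributed load: 598.1 × 4.1 = 2452.21 lb at 5.95 ft from L.
ΣM about L: R_y·8.8 − (598.1·4.1)·5.95 − 16300 = 0 → R_y = 30890.6495/8.8 = 3510.3 ≈ 3510 lb.
ΣF_y = 0: L_y + 3510.3 − 598.1·4.1 = 0 → L_y = -1058 lb.
ΣF_x = 0: no horizontal applied forces, so L_x = 0.

L_x = 0, L_y = -1058 lb, R_y = 3510 lb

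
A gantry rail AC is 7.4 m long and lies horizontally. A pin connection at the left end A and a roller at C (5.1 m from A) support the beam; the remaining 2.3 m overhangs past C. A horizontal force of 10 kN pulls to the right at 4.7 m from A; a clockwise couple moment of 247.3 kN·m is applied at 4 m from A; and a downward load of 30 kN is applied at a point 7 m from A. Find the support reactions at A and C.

Taking moments about A: C_y·5.1 − 247.3 − 30·7 = 0 → C_y = 457.3/5.1 = 89.6667 ≈ 89.67 kN.
ΣF_y = 0: A_y + 89.6667 − 30 = 0 → A_y = -59.67 kN.
ΣF_x = 0: A_x + 10 = 0 → A_x = -10.00 kN.

A_x = -10.00 kN, A_y = -59.67 kN, C_y = 89.67 kN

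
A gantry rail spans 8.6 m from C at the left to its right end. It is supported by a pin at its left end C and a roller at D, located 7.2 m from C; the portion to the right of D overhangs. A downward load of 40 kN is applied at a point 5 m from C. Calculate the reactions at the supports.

C_x = 0, C_y = 12.22 kN, D_y = 27.78 kN

ΣM about C: D_y·7.2 − 40·5 = 0 → D_y = 200/7.2 = 27.7778 ≈ 27.78 kN.
ΣF_y = 0: C_y + 27.7778 − 40 = 0 → C_y = 12.22 kN.
ΣF_x = 0: no horizontal applied forces, so C_x = 0.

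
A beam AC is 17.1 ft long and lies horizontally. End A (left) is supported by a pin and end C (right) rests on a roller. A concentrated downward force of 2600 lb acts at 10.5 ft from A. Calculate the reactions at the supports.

Taking moments about A: C_y·17.1 − 2600·10.5 = 0 → C_y = 27300/17.1 = 1596.49 ≈ 1596 lb.
ΣF_y = 0: A_y + 1596.49 − 2600 = 0 → A_y = 1004 lb.
ΣF_x = 0: no horizontal applied forces, so A_x = 0.

A_x = 0, A_y = 1004 lb, C_y = 1596 lb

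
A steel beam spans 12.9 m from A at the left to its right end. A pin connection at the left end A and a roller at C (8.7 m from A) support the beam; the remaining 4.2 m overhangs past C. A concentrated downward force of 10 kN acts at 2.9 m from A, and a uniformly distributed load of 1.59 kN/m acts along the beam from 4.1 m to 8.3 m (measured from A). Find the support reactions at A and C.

Resultant of the distributed load: 1.59 × 4.2 = 6.678 kN at 6.2 m from A.
Moments about A: C_y·8.7 − 10·2.9 − (1.59·4.2)·6.2 = 0 → C_y = 70.4036/8.7 = 8.09237 ≈ 8.092 kN.
ΣF_y = 0: A_y + 8.09237 − 10 − 1.59·4.2 = 0 → A_y = 8.586 kN.
ΣF_x = 0: no horizontal applied forces, so A_x = 0.

A_x = 0, A_y = 8.586 kN, C_y = 8.092 kN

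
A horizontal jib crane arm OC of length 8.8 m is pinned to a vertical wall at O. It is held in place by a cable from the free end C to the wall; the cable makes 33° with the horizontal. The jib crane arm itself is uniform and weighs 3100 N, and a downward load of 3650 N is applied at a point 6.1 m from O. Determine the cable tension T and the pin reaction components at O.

ΣM about O: T·sin33°·8.8 − 3100·4.4 − 3650·6.1 = 0 → T = 35905/(8.8·0.544639) = 7491.41 ≈ 7491 N.
ΣF_x = 0: O_x − T·cos33° = 0 → O_x = 7491.41 × 0.838671 = 6283 N.
ΣF_y = 0: O_y + T·sin33° − 3100 − 3650 = 0 → O_y = 6750 − 7491.41 × 0.544639 = 2670 N.

T = 7491 N, O_x = 6283 N, O_y = 2670 N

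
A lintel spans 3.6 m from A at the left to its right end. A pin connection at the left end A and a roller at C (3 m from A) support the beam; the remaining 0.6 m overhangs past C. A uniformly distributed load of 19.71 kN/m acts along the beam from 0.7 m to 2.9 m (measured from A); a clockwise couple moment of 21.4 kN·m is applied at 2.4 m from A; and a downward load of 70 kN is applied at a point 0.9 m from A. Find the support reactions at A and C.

A_x = 0, A_y = 59.21 kN, C_y = 54.15 kN

Resultant of the distributed load: 19.71 × 2.2 = 43.362 kN at 1.8 m from A.
Moments about A: C_y·3 − (19.71·2.2)·1.8 − 21.4 − 70·0.9 = 0 → C_y = 162.4516/3 = 54.1505 ≈ 54.15 kN.
ΣF_y = 0: A_y + 54.1505 − 19.71·2.2 − 70 = 0 → A_y = 59.21 kN.
ΣF_x = 0: no horizontal applied forces, so A_x = 0.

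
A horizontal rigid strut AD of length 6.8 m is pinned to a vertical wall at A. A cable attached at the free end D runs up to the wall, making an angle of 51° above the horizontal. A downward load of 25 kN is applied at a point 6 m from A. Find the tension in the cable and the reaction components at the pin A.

T = 28.38 kN, A_x = 17.86 kN, A_y = 2.941 kN

ΣM about A: T·sin51°·6.8 − 25·6 = 0 → T = 150/(6.8·0.777146) = 28.3844 ≈ 28.38 kN.
ΣF_x = 0: A_x − T·cos51° = 0 → A_x = 28.3844 × 0.62932 = 17.86 kN.
ΣF_y = 0: A_y + T·sin51° − 25 = 0 → A_y = 25 − 28.3844 × 0.777146 = 2.941 kN.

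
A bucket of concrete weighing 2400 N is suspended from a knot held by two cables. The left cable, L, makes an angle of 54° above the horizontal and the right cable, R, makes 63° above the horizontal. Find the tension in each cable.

T_L = 1223 N, T_R = 1583 N

ΣF_x = 0: −T_L·cos54° + T_R·cos63° = 0 → T_R = 1.29471·T_L.
ΣF_y = 0: T_L·sin54° + T_R·sin63° = 2400.
Substitute: T_L·(0.809017 + 1.29471·0.891007) = 2400 → T_L = 1222.86 ≈ 1223 N.
Then T_R = 1.29471 × 1222.86 = 1583 N.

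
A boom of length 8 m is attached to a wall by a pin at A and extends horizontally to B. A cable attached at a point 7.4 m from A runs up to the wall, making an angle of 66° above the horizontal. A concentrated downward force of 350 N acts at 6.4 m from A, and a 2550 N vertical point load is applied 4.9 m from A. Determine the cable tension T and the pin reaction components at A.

ΣM about A: T·sin66°·7.4 − 350·6.4 − 2550·4.9 = 0 → T = 14735/(7.4·0.913545) = 2179.66 ≈ 2180 N.
ΣF_x = 0: A_x − T·cos66° = 0 → A_x = 2179.66 × 0.406737 = 886.5 N.
ΣF_y = 0: A_y + T·sin66° − 350 − 2550 = 0 → A_y = 2900 − 2179.66 × 0.913545 = 908.8 N.

T = 2180 N, A_x = 886.5 N, A_y = 908.8 N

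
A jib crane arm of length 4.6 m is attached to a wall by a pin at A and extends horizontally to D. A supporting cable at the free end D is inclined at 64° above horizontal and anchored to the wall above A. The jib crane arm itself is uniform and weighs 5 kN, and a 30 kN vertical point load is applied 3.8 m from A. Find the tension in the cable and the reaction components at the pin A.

T = 30.35 kN, A_x = 13.31 kN, A_y = 7.717 kN

ΣM about A: T·sin64°·4.6 − 5·2.3 − 30·3.8 = 0 → T = 125.5/(4.6·0.898794) = 30.3547 ≈ 30.35 kN.
ΣF_x = 0: A_x − T·cos64° = 0 → A_x = 30.3547 × 0.438371 = 13.31 kN.
ΣF_y = 0: A_y + T·sin64° − 5 − 30 = 0 → A_y = 35 − 30.3547 × 0.898794 = 7.717 kN.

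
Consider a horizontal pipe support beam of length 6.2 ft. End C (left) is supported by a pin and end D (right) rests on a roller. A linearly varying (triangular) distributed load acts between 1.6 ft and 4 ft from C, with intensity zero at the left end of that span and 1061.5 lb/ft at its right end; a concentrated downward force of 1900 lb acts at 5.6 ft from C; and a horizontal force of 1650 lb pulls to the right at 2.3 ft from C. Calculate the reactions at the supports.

C_x = -1650 lb, C_y = 800.2 lb, D_y = 2374 lb

Resultant of the triangular load: ½ × 1061.5 × 2.4 = 1273.8 lb, acting at 3.2 ft from C (one-third of the span from the peak).
Moments about C: D_y·6.2 − (½·1061.5·2.4)·3.2 − 1900·5.6 = 0 → D_y = 14716.16/6.2 = 2373.57 ≈ 2374 lb.
ΣF_y = 0: C_y + 2373.57 − ½·1061.5·2.4 − 1900 = 0 → C_y = 800.2 lb.
ΣF_x = 0: C_x + 1650 = 0 → C_x = -1650 lb.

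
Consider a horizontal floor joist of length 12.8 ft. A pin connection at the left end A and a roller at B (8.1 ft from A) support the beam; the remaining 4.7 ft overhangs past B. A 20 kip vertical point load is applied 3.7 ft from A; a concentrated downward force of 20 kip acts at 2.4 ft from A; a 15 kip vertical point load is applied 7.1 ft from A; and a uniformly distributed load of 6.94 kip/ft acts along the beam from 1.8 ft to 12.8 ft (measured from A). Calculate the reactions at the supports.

A_x = 0, A_y = 34.33 kip, B_y = 97.01 kip

Resultant of the distributed load: 6.94 × 11 = 76.34 kip at 7.3 ft from A.
Moments about A: B_y·8.1 − 20·3.7 − 20·2.4 − 15·7.1 − (6.94·11)·7.3 = 0 → B_y = 785.782/8.1 = 97.0101 ≈ 97.01 kip.
ΣF_y = 0: A_y + 97.0101 − 20 − 20 − 15 − 6.94·11 = 0 → A_y = 34.33 kip.
ΣF_x = 0: no horizontal applied forces, so A_x = 0.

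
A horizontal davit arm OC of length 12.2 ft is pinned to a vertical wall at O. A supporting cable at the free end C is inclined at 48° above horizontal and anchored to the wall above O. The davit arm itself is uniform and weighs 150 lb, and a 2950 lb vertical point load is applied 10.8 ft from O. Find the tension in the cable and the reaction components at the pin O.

ΣM about O: T·sin48°·12.2 − 150·6.1 − 2950·10.8 = 0 → T = 32775/(12.2·0.743145) = 3615.01 ≈ 3615 lb.
ΣF_x = 0: O_x − T·cos48° = 0 → O_x = 3615.01 × 0.669131 = 2419 lb.
ΣF_y = 0: O_y + T·sin48° − 150 − 2950 = 0 → O_y = 3100 − 3615.01 × 0.743145 = 413.5 lb.

T = 3615 lb, O_x = 2419 lb, O_y = 413.5 lb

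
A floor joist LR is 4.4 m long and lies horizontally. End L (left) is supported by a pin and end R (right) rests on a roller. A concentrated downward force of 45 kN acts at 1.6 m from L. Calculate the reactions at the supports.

L_x = 0, L_y = 28.64 kN, R_y = 16.36 kN

Taking moments about L: R_y·4.4 − 45·1.6 = 0 → R_y = 72/4.4 = 16.3636 ≈ 16.36 kN.
ΣF_y = 0: L_y + 16.3636 − 45 = 0 → L_y = 28.64 kN.
ΣF_x = 0: no horizontal applied forces, so L_x = 0.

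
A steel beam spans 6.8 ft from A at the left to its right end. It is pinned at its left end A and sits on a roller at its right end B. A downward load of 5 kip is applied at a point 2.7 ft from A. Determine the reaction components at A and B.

A_x = 0, A_y = 3.015 kip, B_y = 1.985 kip

Taking moments about A: B_y·6.8 − 5·2.7 = 0 → B_y = 13.5/6.8 = 1.98529 ≈ 1.985 kip.
ΣF_y = 0: A_y + 1.98529 − 5 = 0 → A_y = 3.015 kip.
ΣF_x = 0: no horizontal applied forces, so A_x = 0.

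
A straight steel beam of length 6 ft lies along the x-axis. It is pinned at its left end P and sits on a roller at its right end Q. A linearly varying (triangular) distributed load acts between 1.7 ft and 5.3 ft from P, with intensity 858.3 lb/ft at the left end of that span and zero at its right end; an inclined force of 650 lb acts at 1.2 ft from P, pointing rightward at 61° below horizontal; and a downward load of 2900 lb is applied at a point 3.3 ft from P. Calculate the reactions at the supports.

P_x = -315.1 lb, P_y = 2558 lb, Q_y = 2455 lb

Resultant of the triangular load: ½ × 858.3 × 3.6 = 1544.94 lb, acting at 2.9 ft from P (one-third of the span from the peak).
Taking moments about P: Q_y·6 − (½·858.3·3.6)·2.9 − 650·sin61°·1.2 − 2900·3.3 = 0 → Q_y = 14732.5/6 = 2455.42 ≈ 2455 lb.
ΣF_y = 0: P_y + 2455.42 − ½·858.3·3.6 − 650·sin61° − 2900 = 0 → P_y = 2558 lb.
ΣF_x = 0: P_x + 650·cos61° = 0 → P_x = -315.1 lb.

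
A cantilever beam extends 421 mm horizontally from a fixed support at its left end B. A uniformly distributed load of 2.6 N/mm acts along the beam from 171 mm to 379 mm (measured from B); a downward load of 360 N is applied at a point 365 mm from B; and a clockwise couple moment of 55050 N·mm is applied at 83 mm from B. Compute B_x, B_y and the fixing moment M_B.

B_x = 0, B_y = 900.8 N, M_B = 335200 N·mm

Resultant of the distributed load: 2.6 × 208 = 540.8 N at 275 mm from B.
ΣF_x = 0: B_x = 0.
ΣF_y = 0: B_y − 2.6·208 − 360 = 0 → B_y = 900.8 N.
ΣM about B: M_B − (2.6·208)·275 − 360·365 − 55050 = 0 → M_B = 335200 N·mm.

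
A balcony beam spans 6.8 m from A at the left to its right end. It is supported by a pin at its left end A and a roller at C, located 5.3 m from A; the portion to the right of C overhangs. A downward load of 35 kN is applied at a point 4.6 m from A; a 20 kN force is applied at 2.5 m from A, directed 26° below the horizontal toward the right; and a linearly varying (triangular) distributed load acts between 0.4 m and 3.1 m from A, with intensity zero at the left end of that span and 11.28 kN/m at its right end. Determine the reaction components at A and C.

A_x = -17.98 kN, A_y = 18.16 kN, C_y = 40.83 kN

Resultant of the triangular load: ½ × 11.28 × 2.7 = 15.228 kN, acting at 2.2 m from A (one-third of the span from the peak).
Moments about A: C_y·5.3 − 35·4.6 − 20·sin26°·2.5 − (½·11.28·2.7)·2.2 = 0 → C_y = 216.42/5.3 = 40.834 ≈ 40.83 kN.
ΣF_y = 0: A_y + 40.834 − 35 − 20·sin26° − ½·11.28·2.7 = 0 → A_y = 18.16 kN.
ΣF_x = 0: A_x + 20·cos26° = 0 → A_x = -17.98 kN.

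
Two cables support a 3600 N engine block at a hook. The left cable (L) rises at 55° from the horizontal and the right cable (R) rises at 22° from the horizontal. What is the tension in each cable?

T_L = 3426 N, T_R = 2119 N

ΣF_x = 0: −T_L·cos55° + T_R·cos22° = 0 → T_R = 0.618622·T_L.
ΣF_y = 0: T_L·sin55° + T_R·sin22° = 3600.
Substitute: T_L·(0.819152 + 0.618622·0.374607) = 3600 → T_L = 3425.66 ≈ 3426 N.
Then T_R = 0.618622 × 3425.66 = 2119 N.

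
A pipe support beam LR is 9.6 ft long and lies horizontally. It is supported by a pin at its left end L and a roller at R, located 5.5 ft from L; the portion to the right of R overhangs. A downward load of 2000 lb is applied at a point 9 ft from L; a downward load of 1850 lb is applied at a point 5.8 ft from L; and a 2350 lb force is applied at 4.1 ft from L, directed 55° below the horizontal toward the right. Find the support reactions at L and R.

ΣM about L: R_y·5.5 − 2000·9 − 1850·5.8 − 2350·sin55°·4.1 = 0 → R_y = 36622.5/5.5 = 6658.64 ≈ 6659 lb.
ΣF_y = 0: L_y + 6658.64 − 2000 − 1850 − 2350·sin55° = 0 → L_y = -883.6 lb.
ΣF_x = 0: L_x + 2350·cos55° = 0 → L_x = -1348 lb.

L_x = -1348 lb, L_y = -883.6 lb, R_y = 6659 lb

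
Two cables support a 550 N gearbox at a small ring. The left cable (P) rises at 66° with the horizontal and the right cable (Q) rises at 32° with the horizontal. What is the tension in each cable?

ΣF_x = 0: −T_P·cos66° + T_Q·cos32° = 0 → T_Q = 0.479615·T_P.
ΣF_y = 0: T_P·sin66° + T_Q·sin32° = 550.
Substitute: T_P·(0.913545 + 0.479615·0.529919) = 550 → T_P = 471.011 ≈ 471.0 N.
Then T_Q = 0.479615 × 471.011 = 225.9 N.

T_P = 471.0 N, T_Q = 225.9 N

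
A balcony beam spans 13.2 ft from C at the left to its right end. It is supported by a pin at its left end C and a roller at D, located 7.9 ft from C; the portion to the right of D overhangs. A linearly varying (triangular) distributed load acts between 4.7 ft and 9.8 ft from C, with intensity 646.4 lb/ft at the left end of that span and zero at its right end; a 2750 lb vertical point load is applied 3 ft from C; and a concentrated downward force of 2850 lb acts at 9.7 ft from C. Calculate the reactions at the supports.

C_x = 0, C_y = 1369 lb, D_y = 5879 lb

Resultant of the triangular load: ½ × 646.4 × 5.1 = 1648.32 lb, acting at 6.4 ft from C (one-third of the span from the peak).
Moments about C: D_y·7.9 − (½·646.4·5.1)·6.4 − 2750·3 − 2850·9.7 = 0 → D_y = 46444.248/7.9 = 5879.02 ≈ 5879 lb.
ΣF_y = 0: C_y + 5879.02 − ½·646.4·5.1 − 2750 − 2850 = 0 → C_y = 1369 lb.
ΣF_x = 0: no horizontal applied forces, so C_x = 0.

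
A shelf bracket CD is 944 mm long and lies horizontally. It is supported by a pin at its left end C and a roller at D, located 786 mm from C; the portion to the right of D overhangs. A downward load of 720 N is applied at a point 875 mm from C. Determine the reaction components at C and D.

Taking moments about C: D_y·786 − 720·875 = 0 → D_y = 630000/786 = 801.527 ≈ 801.5 N.
ΣF_y = 0: C_y + 801.527 − 720 = 0 → C_y = -81.53 N.
ΣF_x = 0: no horizontal applied forces, so C_x = 0.

C_x = 0, C_y = -81.53 N, D_y = 801.5 N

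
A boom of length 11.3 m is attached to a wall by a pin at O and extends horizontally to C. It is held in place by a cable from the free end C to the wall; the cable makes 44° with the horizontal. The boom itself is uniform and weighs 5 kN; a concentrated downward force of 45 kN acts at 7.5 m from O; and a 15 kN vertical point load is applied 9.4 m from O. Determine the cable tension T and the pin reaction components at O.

T = 64.56 kN, O_x = 46.44 kN, O_y = 20.15 kN

ΣM about O: T·sin44°·11.3 − 5·5.65 − 45·7.5 − 15·9.4 = 0 → T = 506.75/(11.3·0.694658) = 64.5571 ≈ 64.56 kN.
ΣF_x = 0: O_x − T·cos44° = 0 → O_x = 64.5571 × 0.71934 = 46.44 kN.
ΣF_y = 0: O_y + T·sin44° − 5 − 45 − 15 = 0 → O_y = 65 − 64.5571 × 0.694658 = 20.15 kN.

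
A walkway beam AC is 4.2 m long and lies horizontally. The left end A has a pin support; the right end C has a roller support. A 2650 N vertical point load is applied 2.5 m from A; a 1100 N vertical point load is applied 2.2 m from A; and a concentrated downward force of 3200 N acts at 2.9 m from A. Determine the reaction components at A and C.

A_x = 0, A_y = 2587 N, C_y = 4363 N

ΣM about A: C_y·4.2 − 2650·2.5 − 1100·2.2 − 3200·2.9 = 0 → C_y = 18325/4.2 = 4363.1 ≈ 4363 N.
ΣF_y = 0: A_y + 4363.1 − 2650 − 1100 − 3200 = 0 → A_y = 2587 N.
ΣF_x = 0: no horizontal applied forces, so A_x = 0.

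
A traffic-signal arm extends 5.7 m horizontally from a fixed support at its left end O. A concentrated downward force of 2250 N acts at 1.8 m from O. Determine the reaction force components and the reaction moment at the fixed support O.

O_x = 0, O_y = 2250 N, M_O = 4050 N·m

ΣF_x = 0: O_x = 0.
ΣF_y = 0: O_y − 2250 = 0 → O_y = 2250 N.
ΣM about O: M_O − 2250·1.8 = 0 → M_O = 4050 N·m.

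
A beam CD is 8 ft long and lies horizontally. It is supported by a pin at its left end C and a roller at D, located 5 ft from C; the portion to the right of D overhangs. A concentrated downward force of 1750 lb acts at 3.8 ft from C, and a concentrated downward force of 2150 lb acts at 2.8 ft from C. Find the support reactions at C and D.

C_x = 0, C_y = 1366 lb, D_y = 2534 lb

Taking moments about C: D_y·5 − 1750·3.8 − 2150·2.8 = 0 → D_y = 12670/5 = 2534 lb.
ΣF_y = 0: C_y + 2534 − 1750 − 2150 = 0 → C_y = 1366 lb.
ΣF_x = 0: no horizontal applied forces, so C_x = 0.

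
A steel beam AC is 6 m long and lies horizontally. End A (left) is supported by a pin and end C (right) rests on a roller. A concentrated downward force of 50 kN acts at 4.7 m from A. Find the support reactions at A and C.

Moments about A: C_y·6 − 50·4.7 = 0 → C_y = 235/6 = 39.1667 ≈ 39.17 kN.
ΣF_y = 0: A_y + 39.1667 − 50 = 0 → A_y = 10.83 kN.
ΣF_x = 0: no horizontal applied forces, so A_x = 0.

A_x = 0, A_y = 10.83 kN, C_y = 39.17 kN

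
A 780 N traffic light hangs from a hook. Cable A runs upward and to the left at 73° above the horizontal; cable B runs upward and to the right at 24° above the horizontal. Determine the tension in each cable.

T_A = 717.9 N, T_B = 229.8 N

ΣF_x = 0: −T_A·cos73° + T_B·cos24° = 0 → T_B = 0.320041·T_A.
ΣF_y = 0: T_A·sin73° + T_B·sin24° = 780.
Substitute: T_A·(0.956305 + 0.320041·0.406737) = 780 → T_A = 717.916 ≈ 717.9 N.
Then T_B = 0.320041 × 717.916 = 229.8 N.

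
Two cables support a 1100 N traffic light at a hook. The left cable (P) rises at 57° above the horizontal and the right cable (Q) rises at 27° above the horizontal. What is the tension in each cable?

T_P = 985.5 N, T_Q = 602.4 N

ΣF_x = 0: −T_P·cos57° + T_Q·cos27° = 0 → T_Q = 0.611263·T_P.
ΣF_y = 0: T_P·sin57° + T_Q·sin27° = 1100.
Substitute: T_P·(0.838671 + 0.611263·0.45399) = 1100 → T_P = 985.506 ≈ 985.5 N.
Then T_Q = 0.611263 × 985.506 = 602.4 N.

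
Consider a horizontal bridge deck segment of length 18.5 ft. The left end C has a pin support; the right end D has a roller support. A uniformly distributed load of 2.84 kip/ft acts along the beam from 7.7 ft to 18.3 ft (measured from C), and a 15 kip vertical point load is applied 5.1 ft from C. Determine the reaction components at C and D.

Resultant of the distributed load: 2.84 × 10.6 = 30.104 kip at 13 ft from C.
Moments about C: D_y·18.5 − (2.84·10.6)·13 − 15·5.1 = 0 → D_y = 467.852/18.5 = 25.2893 ≈ 25.29 kip.
ΣF_y = 0: C_y + 25.2893 − 2.84·10.6 − 15 = 0 → C_y = 19.81 kip.
ΣF_x = 0: no horizontal applied forces, so C_x = 0.

C_x = 0, C_y = 19.81 kip, D_y = 25.29 kip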